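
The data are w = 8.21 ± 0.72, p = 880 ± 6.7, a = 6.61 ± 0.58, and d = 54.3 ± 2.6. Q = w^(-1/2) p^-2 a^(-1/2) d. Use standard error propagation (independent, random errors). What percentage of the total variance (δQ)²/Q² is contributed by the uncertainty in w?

(δQ/Q)² = (−½·δw/w)² + (-2·δp/p)² + (−½·δa/a)² + (1·δd/d)²
  w term: (-0.5×0.0877)² = 0.00192
  p term: (-2×0.00761)² = 0.000232
  a term: (-0.5×0.0877)² = 0.00192
  d term: (1×0.0479)² = 0.00229
Total = 0.00637. Share from w = 0.00192/0.00637 = 0.302.

30.2%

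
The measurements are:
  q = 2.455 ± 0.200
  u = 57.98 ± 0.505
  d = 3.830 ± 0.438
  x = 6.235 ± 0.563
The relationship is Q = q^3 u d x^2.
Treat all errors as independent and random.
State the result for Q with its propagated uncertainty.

Relative error in a monomial: (δQ/Q)² = Σ (nᵢ · δxᵢ/xᵢ)².
  (3·δq/q)² = (3×0.0815)² = 0.0597;  (1·δu/u)² = (1×0.00871)² = 7.59e-05;  (1·δd/d)² = (1×0.114)² = 0.0131;  (2·δx/x)² = (2×0.0903)² = 0.0326
δQ/Q = √(0.105) = 0.325
Q = 127700, so δQ = 0.325 × 127700 = 41500.

127700 ± 41500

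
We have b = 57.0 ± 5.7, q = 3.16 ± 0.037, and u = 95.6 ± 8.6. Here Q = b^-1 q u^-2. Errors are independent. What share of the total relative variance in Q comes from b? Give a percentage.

23.5%

(δQ/Q)² = (-1·δb/b)² + (1·δq/q)² + (-2·δu/u)²
  b term: (-1×0.100)² = 0.0100
  q term: (1×0.0117)² = 0.000137
  u term: (-2×0.0900)² = 0.0324
Total = 0.0425. Share from b = 0.0100/0.0425 = 0.235.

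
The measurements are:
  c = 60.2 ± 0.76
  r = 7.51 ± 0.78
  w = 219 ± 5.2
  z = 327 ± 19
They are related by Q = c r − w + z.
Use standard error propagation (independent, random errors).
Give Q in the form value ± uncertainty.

560 ± 51.2

Let p = c·r = 452. δp/p = √((1·δc/c)² + (1·δr/r)²) = √(0.000159 + 0.0108) = 0.105, so δp = 47.3.
Q = p − w + z: δQ = √(δp² + δw² + δz²) = √(2240 + 27.0 + 361) = 51.2
Q = 560.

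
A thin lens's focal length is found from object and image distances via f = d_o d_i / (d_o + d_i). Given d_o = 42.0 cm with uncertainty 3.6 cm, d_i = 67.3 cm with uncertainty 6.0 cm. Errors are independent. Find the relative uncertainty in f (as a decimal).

0.0629

∂f/∂d_o = (d_i/(d_o+d_i))² = 0.379;  ∂f/∂d_i = (d_o/(d_o+d_i))² = 0.148
δf = √((∂f/∂d_o · δd_o)² + (∂f/∂d_i · δd_i)²) = √(1.86 + 0.785) = 1.63 cm
f = 25.9 cm, so δf/f = 1.63/25.9 = 0.0629.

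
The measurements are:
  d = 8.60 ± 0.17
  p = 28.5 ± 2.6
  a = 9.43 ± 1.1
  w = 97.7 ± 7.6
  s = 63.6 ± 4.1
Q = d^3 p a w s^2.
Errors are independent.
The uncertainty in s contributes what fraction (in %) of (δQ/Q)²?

34.5%

(δQ/Q)² = (3·δd/d)² + (1·δp/p)² + (1·δa/a)² + (1·δw/w)² + (2·δs/s)²
  d term: (3×0.0198)² = 0.00352
  p term: (1×0.0912)² = 0.00832
  a term: (1×0.117)² = 0.0136
  w term: (1×0.0778)² = 0.00605
  s term: (2×0.0645)² = 0.0166
Total = 0.0481. Share from s = 0.0166/0.0481 = 0.345.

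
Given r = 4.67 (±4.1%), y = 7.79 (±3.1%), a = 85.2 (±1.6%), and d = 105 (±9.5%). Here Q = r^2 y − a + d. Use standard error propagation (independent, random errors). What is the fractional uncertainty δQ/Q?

0.0948

Let p = r^2·y = 170. δp/p = √((2·δr/r)² + (1·δy/y)²) = √(0.00672 + 0.000961) = 0.0877, so δp = 14.9.
Q = p − a + d: δQ = √(δp² + δa² + δd²) = √(222 + 1.86 + 99.5) = 18.0
Q = 190, so δQ/Q = 18.0/190 = 0.0948.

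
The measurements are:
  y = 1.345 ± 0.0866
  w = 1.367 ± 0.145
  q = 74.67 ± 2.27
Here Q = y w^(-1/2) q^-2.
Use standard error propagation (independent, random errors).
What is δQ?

Each factor contributes (exponent × relative error)² to (δQ/Q)²:
  (1·δy/y)² = (1×0.0644)² = 0.00415;  (−½·δw/w)² = (-0.5×0.106)² = 0.00281;  (-2·δq/q)² = (-2×0.0304)² = 0.00370
δQ/Q = √(0.0107) = 0.103
Q = 0.0002063, so δQ = 0.103 × 0.0002063 = 2.13e-05.

2.13e-05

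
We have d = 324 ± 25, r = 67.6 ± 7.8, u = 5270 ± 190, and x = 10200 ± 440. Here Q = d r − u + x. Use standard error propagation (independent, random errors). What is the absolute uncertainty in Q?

3080

Let p = d·r = 21900. δp/p = √((1·δd/d)² + (1·δr/r)²) = √(0.00595 + 0.0133) = 0.139, so δp = 3040.
Q = p − u + x: δQ = √(δp² + δu² + δx²) = √(9.24e+06 + 36100 + 1.94e+05) = 3080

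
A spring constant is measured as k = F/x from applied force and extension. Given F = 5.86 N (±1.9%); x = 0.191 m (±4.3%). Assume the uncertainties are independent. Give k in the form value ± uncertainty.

30.7 ± 1.44 N/m

Products/powers → add relative errors in quadrature, weighted by exponent:
  (1·δF/F)² = (1×0.0190)² = 0.000361;  (-1·δx/x)² = (-1×0.0430)² = 0.00185
δk/k = √(0.00221) = 0.0470
k = 30.7 N/m, so δk = 0.0470 × 30.7 = 1.44 N/m.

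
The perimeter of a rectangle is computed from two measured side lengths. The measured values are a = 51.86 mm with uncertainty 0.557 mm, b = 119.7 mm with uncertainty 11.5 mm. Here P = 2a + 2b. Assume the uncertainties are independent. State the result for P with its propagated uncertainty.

343.1 ± 23.0 mm

For a sum/difference, combine absolute errors in quadrature:
  (2·δa)² = 1.24;  (2·δb)² = 529
δP = √(530) = 23.0 mm
P = 343.1 mm.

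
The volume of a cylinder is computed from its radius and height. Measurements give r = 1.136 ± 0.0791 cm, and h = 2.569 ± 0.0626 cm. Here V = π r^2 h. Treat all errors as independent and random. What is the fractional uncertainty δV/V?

0.141

For a monomial V ∝ r^2, h, fractional errors add in quadrature:
  (2·δr/r)² = (2×0.0696)² = 0.0194;  (1·δh/h)² = (1×0.0244)² = 0.000594
δV/V = √(0.0200) = 0.141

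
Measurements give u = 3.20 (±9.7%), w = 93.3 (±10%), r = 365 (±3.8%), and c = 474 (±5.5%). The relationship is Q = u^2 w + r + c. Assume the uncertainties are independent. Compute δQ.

Let p = u^2·w = 955. δp/p = √((2·δu/u)² + (1·δw/w)²) = √(0.0376 + 0.0100) = 0.218, so δp = 209.
Q = p + r + c: δQ = √(δp² + δr² + δc²) = √(43500 + 192 + 680) = 211

211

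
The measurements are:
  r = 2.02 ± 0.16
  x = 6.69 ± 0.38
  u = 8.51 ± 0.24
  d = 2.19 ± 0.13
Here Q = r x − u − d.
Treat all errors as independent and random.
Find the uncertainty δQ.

1.35

Let p = r·x = 13.5. δp/p = √((1·δr/r)² + (1·δx/x)²) = √(0.00627 + 0.00323) = 0.0975, so δp = 1.32.
Q = p − u − d: δQ = √(δp² + δu² + δd²) = √(1.73 + 0.0576 + 0.0169) = 1.35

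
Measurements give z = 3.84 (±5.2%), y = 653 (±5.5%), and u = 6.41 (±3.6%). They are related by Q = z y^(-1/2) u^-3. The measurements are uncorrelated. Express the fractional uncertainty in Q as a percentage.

12.3%

Relative error in a monomial: (δQ/Q)² = Σ (nᵢ · δxᵢ/xᵢ)².
  (1·δz/z)² = (1×0.0520)² = 0.00270;  (−½·δy/y)² = (-0.5×0.0550)² = 0.000756;  (-3·δu/u)² = (-3×0.0360)² = 0.0117
δQ/Q = √(0.0151) = 0.123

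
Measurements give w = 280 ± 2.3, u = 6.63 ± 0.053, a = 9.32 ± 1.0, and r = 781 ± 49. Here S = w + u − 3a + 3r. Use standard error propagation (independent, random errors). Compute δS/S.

Sums and differences: (δS)² = Σ (cᵢ δxᵢ)².
  (δw)² = 5.29;  (δu)² = 0.00281;  (3·δa)² = 9.00;  (3·δr)² = 21600
δS = √(21600) = 147
S = 2600, so δS/S = 147/2600 = 0.0565.

0.0565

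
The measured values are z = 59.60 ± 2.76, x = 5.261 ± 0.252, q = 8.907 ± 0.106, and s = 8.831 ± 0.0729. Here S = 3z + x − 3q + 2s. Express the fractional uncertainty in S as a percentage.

4.74%

Each term contributes (cᵢ δxᵢ)² to (δS)²:
  (3·δz)² = 68.6;  (δx)² = 0.0635;  (3·δq)² = 0.101;  (2·δs)² = 0.0213
δS = √(68.7) = 8.29
S = 175.0, so δS/S = 8.29/175.0 = 0.0474.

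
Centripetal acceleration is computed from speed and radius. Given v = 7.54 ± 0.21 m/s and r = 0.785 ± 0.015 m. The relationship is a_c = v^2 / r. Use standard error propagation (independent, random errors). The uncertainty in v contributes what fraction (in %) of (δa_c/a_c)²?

89.5%

(δa_c/a_c)² = (2·δv/v)² + (-1·δr/r)²
  v term: (2×0.0279)² = 0.00310
  r term: (-1×0.0191)² = 0.000365
Total = 0.00347. Share from v = 0.00310/0.00347 = 0.895.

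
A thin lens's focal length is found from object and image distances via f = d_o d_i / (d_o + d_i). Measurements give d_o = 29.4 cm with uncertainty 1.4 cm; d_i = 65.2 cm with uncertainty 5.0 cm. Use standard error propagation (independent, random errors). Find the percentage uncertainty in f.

4.06%

∂f/∂d_o = (d_i/(d_o+d_i))² = 0.475;  ∂f/∂d_i = (d_o/(d_o+d_i))² = 0.0966
δf = √((∂f/∂d_o · δd_o)² + (∂f/∂d_i · δd_i)²) = √(0.442 + 0.233) = 0.822 cm
f = 20.3 cm, so δf/f = 0.822/20.3 = 0.0406.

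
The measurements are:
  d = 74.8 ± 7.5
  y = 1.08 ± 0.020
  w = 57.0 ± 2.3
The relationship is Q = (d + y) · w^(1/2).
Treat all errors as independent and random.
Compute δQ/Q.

Let u = d + y = 75.9. δu = √(δd² + δy²) = √(56.2 + 0.000400) = 7.50, so δu/u = 0.0988.
Q is then a monomial in u, w:
δQ/Q = √((δu/u)² + (½·δw/w)²) = √(0.00977 + 0.000407) = 0.101

0.101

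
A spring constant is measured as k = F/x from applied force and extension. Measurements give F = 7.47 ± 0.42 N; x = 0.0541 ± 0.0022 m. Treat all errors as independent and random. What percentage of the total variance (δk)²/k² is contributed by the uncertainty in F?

65.7%

(δk/k)² = (1·δF/F)² + (-1·δx/x)²
  F term: (1×0.0562)² = 0.00316
  x term: (-1×0.0407)² = 0.00165
Total = 0.00481. Share from F = 0.00316/0.00481 = 0.657.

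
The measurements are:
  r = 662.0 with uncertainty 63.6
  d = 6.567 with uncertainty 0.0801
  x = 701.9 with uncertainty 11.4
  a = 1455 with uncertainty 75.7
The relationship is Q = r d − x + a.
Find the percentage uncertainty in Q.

Let p = r·d = 4347. δp/p = √((1·δr/r)² + (1·δd/d)²) = √(0.00923 + 0.000149) = 0.0968, so δp = 421.
Q = p − x + a: δQ = √(δp² + δx² + δa²) = √(1.77e+05 + 130 + 5730) = 428
Q = 5100, so δQ/Q = 428/5100 = 0.0839.

8.39%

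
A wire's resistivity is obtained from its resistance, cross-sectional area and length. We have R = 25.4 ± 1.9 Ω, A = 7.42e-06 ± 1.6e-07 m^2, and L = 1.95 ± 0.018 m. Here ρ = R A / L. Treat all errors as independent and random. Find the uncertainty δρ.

ρ is a product of powers, so relative uncertainties combine in quadrature:
  (1·δR/R)² = (1×0.0748)² = 0.00560;  (1·δA/A)² = (1×0.0216)² = 0.000465;  (-1·δL/L)² = (-1×0.00923)² = 8.52e-05
δρ/ρ = √(0.00615) = 0.0784
ρ = 9.67e-05 Ω·m, so δρ = 0.0784 × 9.67e-05 = 7.58e-06 Ω·m.

7.58e-06 Ω·m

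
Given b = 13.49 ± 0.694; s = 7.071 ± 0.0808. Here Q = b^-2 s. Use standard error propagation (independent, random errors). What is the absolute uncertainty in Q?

0.00402

Each factor contributes (exponent × relative error)² to (δQ/Q)²:
  (-2·δb/b)² = (-2×0.0514)² = 0.0106;  (1·δs/s)² = (1×0.0114)² = 0.000131
δQ/Q = √(0.0107) = 0.104
Q = 0.03886, so δQ = 0.104 × 0.03886 = 0.00402.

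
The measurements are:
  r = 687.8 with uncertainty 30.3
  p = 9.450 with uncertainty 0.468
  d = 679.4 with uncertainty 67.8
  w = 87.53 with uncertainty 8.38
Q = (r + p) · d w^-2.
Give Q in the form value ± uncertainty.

Let u = r + p = 697.2. δu = √(δr² + δp²) = √(918 + 0.219) = 30.3, so δu/u = 0.0435.
Q is then a monomial in u, d, w:
δQ/Q = √((δu/u)² + (1·δd/d)² + (-2·δw/w)²) = √(0.00189 + 0.00996 + 0.0367) = 0.220
Q = 61.83, so δQ = 0.220 × 61.83 = 13.6.

61.83 ± 13.6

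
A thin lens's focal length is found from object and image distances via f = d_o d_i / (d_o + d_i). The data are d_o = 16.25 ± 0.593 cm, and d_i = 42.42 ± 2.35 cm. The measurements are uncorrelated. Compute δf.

∂f/∂d_o = (d_i/(d_o+d_i))² = 0.523;  ∂f/∂d_i = (d_o/(d_o+d_i))² = 0.0767
δf = √((∂f/∂d_o · δd_o)² + (∂f/∂d_i · δd_i)²) = √(0.0961 + 0.0325) = 0.359 cm

0.359 cm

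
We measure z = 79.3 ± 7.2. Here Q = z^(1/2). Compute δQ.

Each factor contributes (exponent × relative error)² to (δQ/Q)²:
  (½·δz/z)² = (0.5×0.0908)² = 0.00206
δQ/Q = √(0.00206) = 0.0454
Q = 8.91, so δQ = 0.0454 × 8.91 = 0.404.

0.404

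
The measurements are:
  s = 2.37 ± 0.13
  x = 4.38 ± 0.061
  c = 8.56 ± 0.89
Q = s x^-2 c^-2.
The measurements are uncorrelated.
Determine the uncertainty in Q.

0.000366

Q is a product of powers, so relative uncertainties combine in quadrature:
  (1·δs/s)² = (1×0.0549)² = 0.00301;  (-2·δx/x)² = (-2×0.0139)² = 0.000776;  (-2·δc/c)² = (-2×0.104)² = 0.0432
δQ/Q = √(0.0470) = 0.217
Q = 0.00169, so δQ = 0.217 × 0.00169 = 0.000366.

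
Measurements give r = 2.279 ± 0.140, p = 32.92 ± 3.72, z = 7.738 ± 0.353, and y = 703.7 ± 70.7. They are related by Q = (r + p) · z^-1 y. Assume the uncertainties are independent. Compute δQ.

489

Let u = r + p = 35.20. δu = √(δr² + δp²) = √(0.0196 + 13.8) = 3.72, so δu/u = 0.106.
Q is then a monomial in u, z, y:
δQ/Q = √((δu/u)² + (-1·δz/z)² + (1·δy/y)²) = √(0.0112 + 0.00208 + 0.0101) = 0.153
Q = 3201, so δQ = 0.153 × 3201 = 489.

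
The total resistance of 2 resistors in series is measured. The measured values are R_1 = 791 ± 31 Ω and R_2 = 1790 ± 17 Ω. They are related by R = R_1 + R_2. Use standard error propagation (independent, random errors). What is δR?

35.4 Ω

Sums and differences: (δR)² = Σ (cᵢ δxᵢ)².
  (δR_1)² = 961;  (δR_2)² = 289
δR = √(1250) = 35.4 Ω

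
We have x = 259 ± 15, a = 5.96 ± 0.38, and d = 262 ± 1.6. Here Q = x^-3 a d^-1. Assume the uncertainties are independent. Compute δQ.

2.42e-10

Q is a product of powers, so relative uncertainties combine in quadrature:
  (-3·δx/x)² = (-3×0.0579)² = 0.0302;  (1·δa/a)² = (1×0.0638)² = 0.00407;  (-1·δd/d)² = (-1×0.00611)² = 3.73e-05
δQ/Q = √(0.0343) = 0.185
Q = 1.31e-09, so δQ = 0.185 × 1.31e-09 = 2.42e-10.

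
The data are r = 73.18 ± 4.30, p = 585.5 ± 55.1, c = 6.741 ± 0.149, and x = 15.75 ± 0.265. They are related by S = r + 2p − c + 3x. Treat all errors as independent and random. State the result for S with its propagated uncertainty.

Sums and differences: (δS)² = Σ (cᵢ δxᵢ)².
  (δr)² = 18.5;  (2·δp)² = 12100;  (δc)² = 0.0222;  (3·δx)² = 0.632
δS = √(12200) = 110
S = 1285.

1285 ± 110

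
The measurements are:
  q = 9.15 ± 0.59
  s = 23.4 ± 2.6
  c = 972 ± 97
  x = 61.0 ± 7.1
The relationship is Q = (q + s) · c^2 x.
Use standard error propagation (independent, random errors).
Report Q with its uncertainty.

Let u = q + s = 32.5. δu = √(δq² + δs²) = √(0.348 + 6.76) = 2.67, so δu/u = 0.0819.
Q is then a monomial in u, c, x:
δQ/Q = √((δu/u)² + (2·δc/c)² + (1·δx/x)²) = √(0.00671 + 0.0398 + 0.0135) = 0.245
Q = 1.88e+09, so δQ = 0.245 × 1.88e+09 = 4.6e+08.

(1.88 ± 0.460) × 10^9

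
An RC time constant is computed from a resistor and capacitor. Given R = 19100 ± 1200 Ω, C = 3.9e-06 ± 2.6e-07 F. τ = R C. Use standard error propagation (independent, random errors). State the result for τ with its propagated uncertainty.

0.0745 ± 0.00682 s

Since τ is a product/quotient, work with relative uncertainties:
  (1·δR/R)² = (1×0.0628)² = 0.00395;  (1·δC/C)² = (1×0.0667)² = 0.00444
δτ/τ = √(0.00839) = 0.0916
τ = 0.0745 s, so δτ = 0.0916 × 0.0745 = 0.00682 s.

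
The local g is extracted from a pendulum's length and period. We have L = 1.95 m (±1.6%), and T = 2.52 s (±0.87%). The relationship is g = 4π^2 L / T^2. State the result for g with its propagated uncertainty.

g is a product of powers, so relative uncertainties combine in quadrature:
  (1·δL/L)² = (1×0.0160)² = 0.000256;  (-2·δT/T)² = (-2×0.00870)² = 0.000303
δg/g = √(0.000559) = 0.0236
g = 12.1 m/s^2, so δg = 0.0236 × 12.1 = 0.287 m/s^2.

12.1 ± 0.287 m/s^2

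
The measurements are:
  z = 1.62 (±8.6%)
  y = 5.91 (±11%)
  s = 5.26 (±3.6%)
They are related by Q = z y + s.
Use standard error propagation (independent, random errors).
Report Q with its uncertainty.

Let p = z·y = 9.57. δp/p = √((1·δz/z)² + (1·δy/y)²) = √(0.00740 + 0.0121) = 0.140, so δp = 1.34.
Q = p + s: δQ = √(δp² + δs²) = √(1.79 + 0.0359) = 1.35
Q = 14.8.

14.8 ± 1.35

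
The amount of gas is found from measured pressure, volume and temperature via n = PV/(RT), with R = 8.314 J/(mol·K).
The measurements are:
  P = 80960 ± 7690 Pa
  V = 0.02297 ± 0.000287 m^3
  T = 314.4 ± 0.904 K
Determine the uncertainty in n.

0.0682 mol

For a monomial n ∝ P, V, T^-1, fractional errors add in quadrature:
  (1·δP/P)² = (1×0.0950)² = 0.00902;  (1·δV/V)² = (1×0.0125)² = 0.000156;  (-1·δT/T)² = (-1×0.00288)² = 8.27e-06
δn/n = √(0.00919) = 0.0958
n = 0.7114 mol, so δn = 0.0958 × 0.7114 = 0.0682 mol.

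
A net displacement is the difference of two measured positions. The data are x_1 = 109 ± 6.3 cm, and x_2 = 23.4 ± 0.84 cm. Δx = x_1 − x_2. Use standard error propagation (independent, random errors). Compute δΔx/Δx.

0.0742

Absolute uncertainties add in quadrature for a linear combination:
  (δx_1)² = 39.7;  (δx_2)² = 0.706
δΔx = √(40.4) = 6.36 cm
Δx = 85.6 cm, so δΔx/Δx = 6.36/85.6 = 0.0742.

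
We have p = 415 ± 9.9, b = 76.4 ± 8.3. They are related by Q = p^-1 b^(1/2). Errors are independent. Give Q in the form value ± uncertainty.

0.0211 ± 0.00125

Each factor contributes (exponent × relative error)² to (δQ/Q)²:
  (-1·δp/p)² = (-1×0.0239)² = 0.000569;  (½·δb/b)² = (0.5×0.109)² = 0.00295
δQ/Q = √(0.00352) = 0.0593
Q = 0.0211, so δQ = 0.0593 × 0.0211 = 0.00125.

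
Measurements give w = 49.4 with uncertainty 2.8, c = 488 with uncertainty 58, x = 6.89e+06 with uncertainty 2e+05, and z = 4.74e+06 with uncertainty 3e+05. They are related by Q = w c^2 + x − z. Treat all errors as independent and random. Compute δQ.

Let p = w·c^2 = 1.18e+07. δp/p = √((1·δw/w)² + (2·δc/c)²) = √(0.00321 + 0.0565) = 0.244, so δp = 2.87e+06.
Q = p + x − z: δQ = √(δp² + δx² + δz²) = √(8.26e+12 + 4e+10 + 9e+10) = 2.9e+06

2.9e+06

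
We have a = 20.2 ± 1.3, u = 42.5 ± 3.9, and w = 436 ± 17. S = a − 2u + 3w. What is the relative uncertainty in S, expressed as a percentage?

Sums and differences: (δS)² = Σ (cᵢ δxᵢ)².
  (δa)² = 1.69;  (2·δu)² = 60.8;  (3·δw)² = 2600
δS = √(2660) = 51.6
S = 1240, so δS/S = 51.6/1240 = 0.0415.

4.15%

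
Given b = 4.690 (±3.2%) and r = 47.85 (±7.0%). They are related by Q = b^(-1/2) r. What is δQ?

Each factor contributes (exponent × relative error)² to (δQ/Q)²:
  (−½·δb/b)² = (-0.5×0.0320)² = 0.000256;  (1·δr/r)² = (1×0.0700)² = 0.00490
δQ/Q = √(0.00516) = 0.0718
Q = 22.10, so δQ = 0.0718 × 22.10 = 1.59.

1.59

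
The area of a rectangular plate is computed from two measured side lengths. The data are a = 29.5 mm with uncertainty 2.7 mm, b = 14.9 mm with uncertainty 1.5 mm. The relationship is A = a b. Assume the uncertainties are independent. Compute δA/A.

For a monomial A ∝ a, b, fractional errors add in quadrature:
  (1·δa/a)² = (1×0.0915)² = 0.00838;  (1·δb/b)² = (1×0.101)² = 0.0101
δA/A = √(0.0185) = 0.136

0.136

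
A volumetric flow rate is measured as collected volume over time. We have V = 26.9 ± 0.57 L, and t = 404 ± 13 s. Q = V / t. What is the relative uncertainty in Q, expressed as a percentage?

Products/powers → add relative errors in quadrature, weighted by exponent:
  (1·δV/V)² = (1×0.0212)² = 0.000449;  (-1·δt/t)² = (-1×0.0322)² = 0.00104
δQ/Q = √(0.00148) = 0.0385

3.85%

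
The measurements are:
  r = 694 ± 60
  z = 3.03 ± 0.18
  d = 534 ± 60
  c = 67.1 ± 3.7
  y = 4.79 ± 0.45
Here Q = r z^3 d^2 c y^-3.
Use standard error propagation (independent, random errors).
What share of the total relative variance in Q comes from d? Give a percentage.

29.3%

(δQ/Q)² = (1·δr/r)² + (3·δz/z)² + (2·δd/d)² + (1·δc/c)² + (-3·δy/y)²
  r term: (1×0.0865)² = 0.00747
  z term: (3×0.0594)² = 0.0318
  d term: (2×0.112)² = 0.0505
  c term: (1×0.0551)² = 0.00304
  y term: (-3×0.0939)² = 0.0794
Total = 0.172. Share from d = 0.0505/0.172 = 0.293.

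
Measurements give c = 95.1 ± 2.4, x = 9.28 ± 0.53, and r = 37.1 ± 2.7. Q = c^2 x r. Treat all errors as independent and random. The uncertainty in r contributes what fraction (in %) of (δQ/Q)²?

(δQ/Q)² = (2·δc/c)² + (1·δx/x)² + (1·δr/r)²
  c term: (2×0.0252)² = 0.00255
  x term: (1×0.0571)² = 0.00326
  r term: (1×0.0728)² = 0.00530
Total = 0.0111. Share from r = 0.00530/0.0111 = 0.477.

47.7%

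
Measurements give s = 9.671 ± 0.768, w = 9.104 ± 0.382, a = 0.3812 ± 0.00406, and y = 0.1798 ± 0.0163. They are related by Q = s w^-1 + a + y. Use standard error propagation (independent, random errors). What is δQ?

0.0969

Let p = s·w^-1 = 1.062. δp/p = √((1·δs/s)² + (-1·δw/w)²) = √(0.00631 + 0.00176) = 0.0898, so δp = 0.0954.
Q = p + a + y: δQ = √(δp² + δa² + δy²) = √(0.00910 + 1.65e-05 + 0.000266) = 0.0969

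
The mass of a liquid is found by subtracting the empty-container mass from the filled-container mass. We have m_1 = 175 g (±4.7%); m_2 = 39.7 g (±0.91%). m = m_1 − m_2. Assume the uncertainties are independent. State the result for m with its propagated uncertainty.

135 ± 8.23 g

Absolute uncertainties add in quadrature for a linear combination:
  (δm_1)² = 67.7;  (δm_2)² = 0.131
δm = √(67.8) = 8.23 g
m = 135 g.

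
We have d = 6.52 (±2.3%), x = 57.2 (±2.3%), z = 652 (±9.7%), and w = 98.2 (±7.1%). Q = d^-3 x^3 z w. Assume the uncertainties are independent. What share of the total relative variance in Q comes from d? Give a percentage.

(δQ/Q)² = (-3·δd/d)² + (3·δx/x)² + (1·δz/z)² + (1·δw/w)²
  d term: (-3×0.0230)² = 0.00476
  x term: (3×0.0230)² = 0.00476
  z term: (1×0.0970)² = 0.00941
  w term: (1×0.0710)² = 0.00504
Total = 0.0240. Share from d = 0.00476/0.0240 = 0.199.

19.9%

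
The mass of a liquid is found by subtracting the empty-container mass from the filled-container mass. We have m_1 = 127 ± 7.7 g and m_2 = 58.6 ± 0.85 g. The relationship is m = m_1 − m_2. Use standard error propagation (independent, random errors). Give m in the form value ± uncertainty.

68.4 ± 7.75 g

Each term contributes (cᵢ δxᵢ)² to (δm)²:
  (δm_1)² = 59.3;  (δm_2)² = 0.722
δm = √(60.0) = 7.75 g
m = 68.4 g.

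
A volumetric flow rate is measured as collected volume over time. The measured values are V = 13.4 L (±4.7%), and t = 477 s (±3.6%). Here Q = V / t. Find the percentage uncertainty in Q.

5.92%

Since Q is a product/quotient, work with relative uncertainties:
  (1·δV/V)² = (1×0.0470)² = 0.00221;  (-1·δt/t)² = (-1×0.0360)² = 0.00130
δQ/Q = √(0.00351) = 0.0592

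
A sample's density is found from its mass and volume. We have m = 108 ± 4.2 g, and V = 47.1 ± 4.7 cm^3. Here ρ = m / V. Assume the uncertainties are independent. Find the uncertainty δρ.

Since ρ is a product/quotient, work with relative uncertainties:
  (1·δm/m)² = (1×0.0389)² = 0.00151;  (-1·δV/V)² = (-1×0.0998)² = 0.00996
δρ/ρ = √(0.0115) = 0.107
ρ = 2.29 g/cm^3, so δρ = 0.107 × 2.29 = 0.246 g/cm^3.

0.246 g/cm^3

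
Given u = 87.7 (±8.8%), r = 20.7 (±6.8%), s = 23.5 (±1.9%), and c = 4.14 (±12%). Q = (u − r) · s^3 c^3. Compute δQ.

Let w = u − r = 67.0. δw = √(δu² + δr²) = √(59.6 + 1.98) = 7.84, so δw/w = 0.117.
Q is then a monomial in w, s, c:
δQ/Q = √((δw/w)² + (3·δs/s)² + (3·δc/c)²) = √(0.0137 + 0.00325 + 0.130) = 0.383
Q = 6.17e+07, so δQ = 0.383 × 6.17e+07 = 2.36e+07.

2.36e+07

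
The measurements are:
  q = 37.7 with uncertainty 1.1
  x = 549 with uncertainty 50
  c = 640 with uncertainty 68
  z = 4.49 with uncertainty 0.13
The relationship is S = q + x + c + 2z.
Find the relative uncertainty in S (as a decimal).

0.0683

S is a linear combination, so absolute uncertainties add in quadrature:
  (δq)² = 1.21;  (δx)² = 2500;  (δc)² = 4620;  (2·δz)² = 0.0676
δS = √(7130) = 84.4
S = 1240, so δS/S = 84.4/1240 = 0.0683.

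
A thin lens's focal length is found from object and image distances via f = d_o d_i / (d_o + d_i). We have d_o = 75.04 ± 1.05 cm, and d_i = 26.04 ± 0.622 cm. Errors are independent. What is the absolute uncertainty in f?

0.350 cm

∂f/∂d_o = (d_i/(d_o+d_i))² = 0.0664;  ∂f/∂d_i = (d_o/(d_o+d_i))² = 0.551
δf = √((∂f/∂d_o · δd_o)² + (∂f/∂d_i · δd_i)²) = √(0.00486 + 0.118) = 0.350 cm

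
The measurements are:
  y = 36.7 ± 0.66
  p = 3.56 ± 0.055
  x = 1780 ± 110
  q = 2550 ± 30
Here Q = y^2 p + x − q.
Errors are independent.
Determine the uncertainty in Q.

220

Let w = y^2·p = 4790. δw/w = √((2·δy/y)² + (1·δp/p)²) = √(0.00129 + 0.000239) = 0.0391, so δw = 188.
Q = w + x − q: δQ = √(δw² + δx² + δq²) = √(35200 + 12100 + 900) = 220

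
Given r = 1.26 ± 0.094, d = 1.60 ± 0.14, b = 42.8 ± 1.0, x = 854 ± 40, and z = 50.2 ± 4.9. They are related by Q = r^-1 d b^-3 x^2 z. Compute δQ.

For a monomial Q ∝ r^-1, d, b^-3, x^2, z, fractional errors add in quadrature:
  (-1·δr/r)² = (-1×0.0746)² = 0.00557;  (1·δd/d)² = (1×0.0875)² = 0.00766;  (-3·δb/b)² = (-3×0.0234)² = 0.00491;  (2·δx/x)² = (2×0.0468)² = 0.00878;  (1·δz/z)² = (1×0.0976)² = 0.00953
δQ/Q = √(0.0364) = 0.191
Q = 593, so δQ = 0.191 × 593 = 113.

113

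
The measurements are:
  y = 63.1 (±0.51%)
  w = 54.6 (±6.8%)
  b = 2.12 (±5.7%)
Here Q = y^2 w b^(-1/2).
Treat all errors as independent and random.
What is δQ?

Each factor contributes (exponent × relative error)² to (δQ/Q)²:
  (2·δy/y)² = (2×0.00510)² = 0.000104;  (1·δw/w)² = (1×0.0680)² = 0.00462;  (−½·δb/b)² = (-0.5×0.0570)² = 0.000812
δQ/Q = √(0.00554) = 0.0744
Q = 1.49e+05, so δQ = 0.0744 × 1.49e+05 = 11100.

11100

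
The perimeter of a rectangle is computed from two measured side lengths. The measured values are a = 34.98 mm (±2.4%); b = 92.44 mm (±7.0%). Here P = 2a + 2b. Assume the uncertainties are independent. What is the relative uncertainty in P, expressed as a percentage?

5.12%

P is a linear combination, so absolute uncertainties add in quadrature:
  (2·δa)² = 2.82;  (2·δb)² = 167
δP = √(170) = 13.1 mm
P = 254.8 mm, so δP/P = 13.1/254.8 = 0.0512.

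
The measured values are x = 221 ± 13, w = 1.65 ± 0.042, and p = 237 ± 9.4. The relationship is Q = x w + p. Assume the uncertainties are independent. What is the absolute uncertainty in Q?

Let h = x·w = 365. δh/h = √((1·δx/x)² + (1·δw/w)²) = √(0.00346 + 0.000648) = 0.0641, so δh = 23.4.
Q = h + p: δQ = √(δh² + δp²) = √(546 + 88.4) = 25.2

25.2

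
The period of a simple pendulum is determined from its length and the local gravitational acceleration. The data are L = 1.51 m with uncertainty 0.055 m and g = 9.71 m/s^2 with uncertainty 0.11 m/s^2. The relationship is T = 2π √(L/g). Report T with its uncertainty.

For a monomial T ∝ L^(1/2), g^(-1/2), fractional errors add in quadrature:
  (½·δL/L)² = (0.5×0.0364)² = 0.000332;  (−½·δg/g)² = (-0.5×0.0113)² = 3.21e-05
δT/T = √(0.000364) = 0.0191
T = 2.48 s, so δT = 0.0191 × 2.48 = 0.0473 s.

2.48 ± 0.0473 s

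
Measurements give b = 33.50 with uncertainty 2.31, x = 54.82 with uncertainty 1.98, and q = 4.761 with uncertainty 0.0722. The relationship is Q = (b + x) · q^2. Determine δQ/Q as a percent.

4.59%

Let u = b + x = 88.32. δu = √(δb² + δx²) = √(5.34 + 3.92) = 3.04, so δu/u = 0.0344.
Q is then a monomial in u, q:
δQ/Q = √((δu/u)² + (2·δq/q)²) = √(0.00119 + 0.000920) = 0.0459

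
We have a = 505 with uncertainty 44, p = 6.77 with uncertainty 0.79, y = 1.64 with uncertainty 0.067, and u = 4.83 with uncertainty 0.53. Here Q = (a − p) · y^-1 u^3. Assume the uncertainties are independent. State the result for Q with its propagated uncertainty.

Let w = a − p = 498. δw = √(δa² + δp²) = √(1940 + 0.624) = 44.0, so δw/w = 0.0883.
Q is then a monomial in w, y, u:
δQ/Q = √((δw/w)² + (-1·δy/y)² + (3·δu/u)²) = √(0.00780 + 0.00167 + 0.108) = 0.343
Q = 34200, so δQ = 0.343 × 34200 = 11800.

34200 ± 11800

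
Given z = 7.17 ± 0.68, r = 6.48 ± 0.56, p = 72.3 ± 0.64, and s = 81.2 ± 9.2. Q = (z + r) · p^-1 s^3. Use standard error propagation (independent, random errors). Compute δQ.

Let u = z + r = 13.7. δu = √(δz² + δr²) = √(0.462 + 0.314) = 0.881, so δu/u = 0.0645.
Q is then a monomial in u, p, s:
δQ/Q = √((δu/u)² + (-1·δp/p)² + (3·δs/s)²) = √(0.00416 + 7.84e-05 + 0.116) = 0.346
Q = 1.01e+05, so δQ = 0.346 × 1.01e+05 = 35000.

35000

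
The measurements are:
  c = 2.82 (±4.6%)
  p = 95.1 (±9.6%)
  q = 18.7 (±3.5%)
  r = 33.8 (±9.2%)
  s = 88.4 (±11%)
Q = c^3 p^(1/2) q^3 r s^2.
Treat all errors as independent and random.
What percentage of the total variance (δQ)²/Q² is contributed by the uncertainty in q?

(δQ/Q)² = (3·δc/c)² + (½·δp/p)² + (3·δq/q)² + (1·δr/r)² + (2·δs/s)²
  c term: (3×0.0460)² = 0.0190
  p term: (0.5×0.0960)² = 0.00230
  q term: (3×0.0350)² = 0.0110
  r term: (1×0.0920)² = 0.00846
  s term: (2×0.110)² = 0.0484
Total = 0.0892. Share from q = 0.0110/0.0892 = 0.124.

12.4%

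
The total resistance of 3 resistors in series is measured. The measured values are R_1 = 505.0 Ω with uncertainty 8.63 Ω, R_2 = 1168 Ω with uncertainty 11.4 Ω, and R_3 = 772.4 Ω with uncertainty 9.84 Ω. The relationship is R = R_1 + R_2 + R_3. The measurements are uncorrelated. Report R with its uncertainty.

Each term contributes (cᵢ δxᵢ)² to (δR)²:
  (δR_1)² = 74.5;  (δR_2)² = 130;  (δR_3)² = 96.8
δR = √(301) = 17.4 Ω
R = 2445 Ω.

2445 ± 17.4 Ω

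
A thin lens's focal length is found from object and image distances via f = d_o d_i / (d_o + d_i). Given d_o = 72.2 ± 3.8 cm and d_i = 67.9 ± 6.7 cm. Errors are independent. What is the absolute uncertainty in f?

∂f/∂d_o = (d_i/(d_o+d_i))² = 0.235;  ∂f/∂d_i = (d_o/(d_o+d_i))² = 0.266
δf = √((∂f/∂d_o · δd_o)² + (∂f/∂d_i · δd_i)²) = √(0.797 + 3.17) = 1.99 cm

1.99 cm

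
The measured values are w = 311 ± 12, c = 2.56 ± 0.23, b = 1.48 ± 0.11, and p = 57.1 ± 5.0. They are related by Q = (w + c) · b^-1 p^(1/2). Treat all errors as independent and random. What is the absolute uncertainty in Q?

151

Let u = w + c = 314. δu = √(δw² + δc²) = √(144 + 0.0529) = 12.0, so δu/u = 0.0383.
Q is then a monomial in u, b, p:
δQ/Q = √((δu/u)² + (-1·δb/b)² + (½·δp/p)²) = √(0.00147 + 0.00552 + 0.00192) = 0.0944
Q = 1600, so δQ = 0.0944 × 1600 = 151.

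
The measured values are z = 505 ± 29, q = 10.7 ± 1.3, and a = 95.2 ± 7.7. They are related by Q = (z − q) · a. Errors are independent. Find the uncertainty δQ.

Let u = z − q = 494. δu = √(δz² + δq²) = √(841 + 1.69) = 29.0, so δu/u = 0.0587.
Q is then a monomial in u, a:
δQ/Q = √((δu/u)² + (1·δa/a)²) = √(0.00345 + 0.00654) = 0.1000
Q = 47100, so δQ = 0.1000 × 47100 = 4700.

4700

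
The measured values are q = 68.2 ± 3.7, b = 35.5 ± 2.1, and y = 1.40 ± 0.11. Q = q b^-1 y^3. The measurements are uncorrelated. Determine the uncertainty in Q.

Products/powers → add relative errors in quadrature, weighted by exponent:
  (1·δq/q)² = (1×0.0543)² = 0.00294;  (-1·δb/b)² = (-1×0.0592)² = 0.00350;  (3·δy/y)² = (3×0.0786)² = 0.0556
δQ/Q = √(0.0620) = 0.249
Q = 5.27, so δQ = 0.249 × 5.27 = 1.31.

1.31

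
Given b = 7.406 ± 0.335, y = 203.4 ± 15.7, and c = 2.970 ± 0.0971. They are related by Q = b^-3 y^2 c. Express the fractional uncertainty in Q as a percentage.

Products/powers → add relative errors in quadrature, weighted by exponent:
  (-3·δb/b)² = (-3×0.0452)² = 0.0184;  (2·δy/y)² = (2×0.0772)² = 0.0238;  (1·δc/c)² = (1×0.0327)² = 0.00107
δQ/Q = √(0.0433) = 0.208

20.8%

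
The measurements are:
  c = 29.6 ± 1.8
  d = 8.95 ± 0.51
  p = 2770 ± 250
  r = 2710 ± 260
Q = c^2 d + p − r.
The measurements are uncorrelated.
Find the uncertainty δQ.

Let w = c^2·d = 7840. δw/w = √((2·δc/c)² + (1·δd/d)²) = √(0.0148 + 0.00325) = 0.134, so δw = 1050.
Q = w + p − r: δQ = √(δw² + δp² + δr²) = √(1.11e+06 + 62500 + 67600) = 1110

1110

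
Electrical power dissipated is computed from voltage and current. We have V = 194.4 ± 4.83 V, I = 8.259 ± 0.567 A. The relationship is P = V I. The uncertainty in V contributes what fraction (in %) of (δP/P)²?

(δP/P)² = (1·δV/V)² + (1·δI/I)²
  V term: (1×0.0248)² = 0.000617
  I term: (1×0.0687)² = 0.00471
Total = 0.00533. Share from V = 0.000617/0.00533 = 0.116.

11.6%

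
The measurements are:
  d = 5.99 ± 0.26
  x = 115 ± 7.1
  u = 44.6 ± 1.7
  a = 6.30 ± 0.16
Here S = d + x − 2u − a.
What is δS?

7.88

Sums and differences: (δS)² = Σ (cᵢ δxᵢ)².
  (δd)² = 0.0676;  (δx)² = 50.4;  (2·δu)² = 11.6;  (δa)² = 0.0256
δS = √(62.1) = 7.88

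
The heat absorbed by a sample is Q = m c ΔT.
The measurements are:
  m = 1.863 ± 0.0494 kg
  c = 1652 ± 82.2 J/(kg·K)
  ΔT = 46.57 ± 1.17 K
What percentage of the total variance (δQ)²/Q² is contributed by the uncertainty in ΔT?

16.6%

(δQ/Q)² = (1·δm/m)² + (1·δc/c)² + (1·δΔT/ΔT)²
  m term: (1×0.0265)² = 0.000703
  c term: (1×0.0498)² = 0.00248
  ΔT term: (1×0.0251)² = 0.000631
Total = 0.00381. Share from ΔT = 0.000631/0.00381 = 0.166.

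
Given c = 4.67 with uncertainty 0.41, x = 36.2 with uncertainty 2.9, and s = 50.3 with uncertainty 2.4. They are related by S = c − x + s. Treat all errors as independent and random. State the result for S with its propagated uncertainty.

For a sum/difference, combine absolute errors in quadrature:
  (δc)² = 0.168;  (δx)² = 8.41;  (δs)² = 5.76
δS = √(14.3) = 3.79
S = 18.8.

18.8 ± 3.79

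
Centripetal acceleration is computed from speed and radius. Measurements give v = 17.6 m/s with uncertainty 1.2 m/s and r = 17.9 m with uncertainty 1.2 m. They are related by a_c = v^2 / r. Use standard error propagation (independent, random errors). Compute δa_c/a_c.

Products/powers → add relative errors in quadrature, weighted by exponent:
  (2·δv/v)² = (2×0.0682)² = 0.0186;  (-1·δr/r)² = (-1×0.0670)² = 0.00449
δa_c/a_c = √(0.0231) = 0.152

0.152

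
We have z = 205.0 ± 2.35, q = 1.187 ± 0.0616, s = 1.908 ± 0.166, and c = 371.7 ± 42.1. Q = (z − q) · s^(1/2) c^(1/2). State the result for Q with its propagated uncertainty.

Let u = z − q = 203.8. δu = √(δz² + δq²) = √(5.52 + 0.00379) = 2.35, so δu/u = 0.0115.
Q is then a monomial in u, s, c:
δQ/Q = √((δu/u)² + (½·δs/s)² + (½·δc/c)²) = √(0.000133 + 0.00189 + 0.00321) = 0.0723
Q = 5428, so δQ = 0.0723 × 5428 = 393.

5428 ± 393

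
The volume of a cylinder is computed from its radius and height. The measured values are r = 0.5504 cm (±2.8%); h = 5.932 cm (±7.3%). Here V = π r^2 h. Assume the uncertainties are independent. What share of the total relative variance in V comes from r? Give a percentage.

37.0%

(δV/V)² = (2·δr/r)² + (1·δh/h)²
  r term: (2×0.0280)² = 0.00314
  h term: (1×0.0730)² = 0.00533
Total = 0.00846. Share from r = 0.00314/0.00846 = 0.370.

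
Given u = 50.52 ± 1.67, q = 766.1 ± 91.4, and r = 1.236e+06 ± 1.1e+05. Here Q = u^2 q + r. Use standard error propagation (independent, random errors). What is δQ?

2.88e+05

Let p = u^2·q = 1.955e+06. δp/p = √((2·δu/u)² + (1·δq/q)²) = √(0.00437 + 0.0142) = 0.136, so δp = 2.67e+05.
Q = p + r: δQ = √(δp² + δr²) = √(7.11e+10 + 1.21e+10) = 2.88e+05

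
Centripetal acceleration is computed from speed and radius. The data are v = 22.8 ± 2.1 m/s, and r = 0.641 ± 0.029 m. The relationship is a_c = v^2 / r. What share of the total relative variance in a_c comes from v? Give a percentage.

94.3%

(δa_c/a_c)² = (2·δv/v)² + (-1·δr/r)²
  v term: (2×0.0921)² = 0.0339
  r term: (-1×0.0452)² = 0.00205
Total = 0.0360. Share from v = 0.0339/0.0360 = 0.943.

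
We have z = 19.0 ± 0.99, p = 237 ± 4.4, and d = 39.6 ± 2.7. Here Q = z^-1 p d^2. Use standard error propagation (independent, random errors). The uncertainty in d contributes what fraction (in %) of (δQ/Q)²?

(δQ/Q)² = (-1·δz/z)² + (1·δp/p)² + (2·δd/d)²
  z term: (-1×0.0521)² = 0.00271
  p term: (1×0.0186)² = 0.000345
  d term: (2×0.0682)² = 0.0186
Total = 0.0217. Share from d = 0.0186/0.0217 = 0.859.

85.9%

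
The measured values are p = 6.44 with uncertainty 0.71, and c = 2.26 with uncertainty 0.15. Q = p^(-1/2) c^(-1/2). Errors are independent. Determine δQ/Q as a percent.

Q is a product of powers, so relative uncertainties combine in quadrature:
  (−½·δp/p)² = (-0.5×0.110)² = 0.00304;  (−½·δc/c)² = (-0.5×0.0664)² = 0.00110
δQ/Q = √(0.00414) = 0.0643

6.43%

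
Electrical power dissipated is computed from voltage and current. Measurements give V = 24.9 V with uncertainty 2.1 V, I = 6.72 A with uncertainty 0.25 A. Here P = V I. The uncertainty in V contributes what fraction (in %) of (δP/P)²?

83.7%

(δP/P)² = (1·δV/V)² + (1·δI/I)²
  V term: (1×0.0843)² = 0.00711
  I term: (1×0.0372)² = 0.00138
Total = 0.00850. Share from V = 0.00711/0.00850 = 0.837.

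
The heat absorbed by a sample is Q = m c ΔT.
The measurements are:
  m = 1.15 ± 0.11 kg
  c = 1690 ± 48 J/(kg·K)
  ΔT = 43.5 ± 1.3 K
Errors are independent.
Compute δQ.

Since Q is a product/quotient, work with relative uncertainties:
  (1·δm/m)² = (1×0.0957)² = 0.00915;  (1·δc/c)² = (1×0.0284)² = 0.000807;  (1·δΔT/ΔT)² = (1×0.0299)² = 0.000893
δQ/Q = √(0.0108) = 0.104
Q = 84500 J, so δQ = 0.104 × 84500 = 8810 J.

8810 J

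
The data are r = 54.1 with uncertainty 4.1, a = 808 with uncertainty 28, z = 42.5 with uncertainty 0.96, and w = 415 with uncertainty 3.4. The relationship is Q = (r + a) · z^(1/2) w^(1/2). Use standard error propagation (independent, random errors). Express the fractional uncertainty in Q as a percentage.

Let u = r + a = 862. δu = √(δr² + δa²) = √(16.8 + 784) = 28.3, so δu/u = 0.0328.
Q is then a monomial in u, z, w:
δQ/Q = √((δu/u)² + (½·δz/z)² + (½·δw/w)²) = √(0.00108 + 0.000128 + 1.68e-05) = 0.0350

3.50%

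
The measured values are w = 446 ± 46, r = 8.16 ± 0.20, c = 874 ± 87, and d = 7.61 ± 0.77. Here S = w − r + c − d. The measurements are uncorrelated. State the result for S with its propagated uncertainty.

1300 ± 98.4

S is a linear combination, so absolute uncertainties add in quadrature:
  (δw)² = 2120;  (δr)² = 0.0400;  (δc)² = 7570;  (δd)² = 0.593
δS = √(9690) = 98.4
S = 1300.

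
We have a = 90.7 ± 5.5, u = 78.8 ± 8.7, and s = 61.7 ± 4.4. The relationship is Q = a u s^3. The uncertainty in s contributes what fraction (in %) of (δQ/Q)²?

(δQ/Q)² = (1·δa/a)² + (1·δu/u)² + (3·δs/s)²
  a term: (1×0.0606)² = 0.00368
  u term: (1×0.110)² = 0.0122
  s term: (3×0.0713)² = 0.0458
Total = 0.0616. Share from s = 0.0458/0.0616 = 0.743.

74.3%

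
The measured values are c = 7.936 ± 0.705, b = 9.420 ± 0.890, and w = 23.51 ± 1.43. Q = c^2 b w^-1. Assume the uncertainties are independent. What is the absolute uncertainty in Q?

5.30

Relative error in a monomial: (δQ/Q)² = Σ (nᵢ · δxᵢ/xᵢ)².
  (2·δc/c)² = (2×0.0888)² = 0.0316;  (1·δb/b)² = (1×0.0945)² = 0.00893;  (-1·δw/w)² = (-1×0.0608)² = 0.00370
δQ/Q = √(0.0442) = 0.210
Q = 25.23, so δQ = 0.210 × 25.23 = 5.30.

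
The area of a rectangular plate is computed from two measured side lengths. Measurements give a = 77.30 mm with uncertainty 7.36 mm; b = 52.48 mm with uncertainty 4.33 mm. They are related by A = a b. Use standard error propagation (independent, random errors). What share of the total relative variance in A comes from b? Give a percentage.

(δA/A)² = (1·δa/a)² + (1·δb/b)²
  a term: (1×0.0952)² = 0.00907
  b term: (1×0.0825)² = 0.00681
Total = 0.0159. Share from b = 0.00681/0.0159 = 0.429.

42.9%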